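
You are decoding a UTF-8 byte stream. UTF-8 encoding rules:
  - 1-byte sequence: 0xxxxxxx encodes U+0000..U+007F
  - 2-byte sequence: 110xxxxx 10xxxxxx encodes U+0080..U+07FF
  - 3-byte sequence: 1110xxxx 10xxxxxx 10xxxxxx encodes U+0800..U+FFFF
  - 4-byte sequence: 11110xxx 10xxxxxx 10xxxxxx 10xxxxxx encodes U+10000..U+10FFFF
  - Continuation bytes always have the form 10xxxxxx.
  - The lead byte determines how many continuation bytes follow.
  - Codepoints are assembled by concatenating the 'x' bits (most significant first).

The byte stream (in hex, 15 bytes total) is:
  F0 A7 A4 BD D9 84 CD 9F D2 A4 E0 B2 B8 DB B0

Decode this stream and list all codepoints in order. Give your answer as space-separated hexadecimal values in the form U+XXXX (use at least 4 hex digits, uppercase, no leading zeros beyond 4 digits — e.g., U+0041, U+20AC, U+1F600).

Answer: U+2793D U+0644 U+035F U+04A4 U+0CB8 U+06F0

Derivation:
Byte[0]=F0: 4-byte lead, need 3 cont bytes. acc=0x0
Byte[1]=A7: continuation. acc=(acc<<6)|0x27=0x27
Byte[2]=A4: continuation. acc=(acc<<6)|0x24=0x9E4
Byte[3]=BD: continuation. acc=(acc<<6)|0x3D=0x2793D
Completed: cp=U+2793D (starts at byte 0)
Byte[4]=D9: 2-byte lead, need 1 cont bytes. acc=0x19
Byte[5]=84: continuation. acc=(acc<<6)|0x04=0x644
Completed: cp=U+0644 (starts at byte 4)
Byte[6]=CD: 2-byte lead, need 1 cont bytes. acc=0xD
Byte[7]=9F: continuation. acc=(acc<<6)|0x1F=0x35F
Completed: cp=U+035F (starts at byte 6)
Byte[8]=D2: 2-byte lead, need 1 cont bytes. acc=0x12
Byte[9]=A4: continuation. acc=(acc<<6)|0x24=0x4A4
Completed: cp=U+04A4 (starts at byte 8)
Byte[10]=E0: 3-byte lead, need 2 cont bytes. acc=0x0
Byte[11]=B2: continuation. acc=(acc<<6)|0x32=0x32
Byte[12]=B8: continuation. acc=(acc<<6)|0x38=0xCB8
Completed: cp=U+0CB8 (starts at byte 10)
Byte[13]=DB: 2-byte lead, need 1 cont bytes. acc=0x1B
Byte[14]=B0: continuation. acc=(acc<<6)|0x30=0x6F0
Completed: cp=U+06F0 (starts at byte 13)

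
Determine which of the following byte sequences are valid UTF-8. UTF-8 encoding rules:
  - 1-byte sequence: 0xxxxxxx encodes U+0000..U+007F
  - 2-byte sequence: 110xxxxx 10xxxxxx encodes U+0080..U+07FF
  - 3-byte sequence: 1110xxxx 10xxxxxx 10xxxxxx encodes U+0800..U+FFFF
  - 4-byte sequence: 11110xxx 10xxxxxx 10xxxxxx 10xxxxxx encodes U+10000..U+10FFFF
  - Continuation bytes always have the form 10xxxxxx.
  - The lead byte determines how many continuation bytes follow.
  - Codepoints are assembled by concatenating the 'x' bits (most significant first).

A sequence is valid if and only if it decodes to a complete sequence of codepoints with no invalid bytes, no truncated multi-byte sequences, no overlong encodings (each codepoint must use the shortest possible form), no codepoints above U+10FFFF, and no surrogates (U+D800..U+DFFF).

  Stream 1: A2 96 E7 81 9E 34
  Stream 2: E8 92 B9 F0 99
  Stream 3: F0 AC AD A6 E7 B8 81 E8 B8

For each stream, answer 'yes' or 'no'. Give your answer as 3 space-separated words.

Stream 1: error at byte offset 0. INVALID
Stream 2: error at byte offset 5. INVALID
Stream 3: error at byte offset 9. INVALID

Answer: no no no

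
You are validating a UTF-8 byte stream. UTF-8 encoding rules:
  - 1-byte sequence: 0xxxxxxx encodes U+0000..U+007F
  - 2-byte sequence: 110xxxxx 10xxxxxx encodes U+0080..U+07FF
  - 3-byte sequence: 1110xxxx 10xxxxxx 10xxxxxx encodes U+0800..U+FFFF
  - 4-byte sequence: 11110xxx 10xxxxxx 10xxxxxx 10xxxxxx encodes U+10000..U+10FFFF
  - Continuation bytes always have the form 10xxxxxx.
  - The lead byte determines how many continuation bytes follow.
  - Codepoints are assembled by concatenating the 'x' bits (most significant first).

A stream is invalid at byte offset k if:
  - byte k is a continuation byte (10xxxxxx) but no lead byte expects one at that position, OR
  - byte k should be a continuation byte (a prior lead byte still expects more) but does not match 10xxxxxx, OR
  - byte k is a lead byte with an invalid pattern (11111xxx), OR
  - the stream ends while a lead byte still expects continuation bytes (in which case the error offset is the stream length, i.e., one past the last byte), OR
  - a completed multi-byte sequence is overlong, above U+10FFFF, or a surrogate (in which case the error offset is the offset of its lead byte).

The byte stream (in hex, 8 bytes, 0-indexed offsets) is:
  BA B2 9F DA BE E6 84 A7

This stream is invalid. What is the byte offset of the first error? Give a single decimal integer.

Answer: 0

Derivation:
Byte[0]=BA: INVALID lead byte (not 0xxx/110x/1110/11110)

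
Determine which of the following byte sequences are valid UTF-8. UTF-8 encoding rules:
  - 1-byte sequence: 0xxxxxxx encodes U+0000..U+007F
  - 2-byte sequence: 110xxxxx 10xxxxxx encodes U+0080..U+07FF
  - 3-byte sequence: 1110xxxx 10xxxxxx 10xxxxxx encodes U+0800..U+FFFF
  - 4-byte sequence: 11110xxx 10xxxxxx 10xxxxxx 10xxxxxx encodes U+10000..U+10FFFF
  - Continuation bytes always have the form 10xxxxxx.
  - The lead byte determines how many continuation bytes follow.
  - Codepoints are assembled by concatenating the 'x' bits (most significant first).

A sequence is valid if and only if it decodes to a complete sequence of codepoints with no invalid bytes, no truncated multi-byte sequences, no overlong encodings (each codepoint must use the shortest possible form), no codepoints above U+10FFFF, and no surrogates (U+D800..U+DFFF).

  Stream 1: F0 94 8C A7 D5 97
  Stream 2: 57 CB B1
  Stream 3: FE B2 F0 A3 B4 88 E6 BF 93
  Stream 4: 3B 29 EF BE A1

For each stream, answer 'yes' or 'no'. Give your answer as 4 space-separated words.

Stream 1: decodes cleanly. VALID
Stream 2: decodes cleanly. VALID
Stream 3: error at byte offset 0. INVALID
Stream 4: decodes cleanly. VALID

Answer: yes yes no yes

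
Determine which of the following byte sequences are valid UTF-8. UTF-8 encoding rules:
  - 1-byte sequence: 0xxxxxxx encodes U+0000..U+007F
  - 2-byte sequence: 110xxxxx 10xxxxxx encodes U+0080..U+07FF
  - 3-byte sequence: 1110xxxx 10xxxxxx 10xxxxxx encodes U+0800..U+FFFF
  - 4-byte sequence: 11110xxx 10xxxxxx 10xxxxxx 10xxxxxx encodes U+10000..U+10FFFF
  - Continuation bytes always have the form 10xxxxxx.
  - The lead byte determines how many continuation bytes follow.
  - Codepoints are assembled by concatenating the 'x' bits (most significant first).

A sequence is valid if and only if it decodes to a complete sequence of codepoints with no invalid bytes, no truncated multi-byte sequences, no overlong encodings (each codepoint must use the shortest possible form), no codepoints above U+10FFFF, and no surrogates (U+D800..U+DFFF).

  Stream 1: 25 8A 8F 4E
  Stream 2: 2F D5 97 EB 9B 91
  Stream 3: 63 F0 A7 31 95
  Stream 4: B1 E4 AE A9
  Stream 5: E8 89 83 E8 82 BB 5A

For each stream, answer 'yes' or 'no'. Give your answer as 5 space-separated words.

Stream 1: error at byte offset 1. INVALID
Stream 2: decodes cleanly. VALID
Stream 3: error at byte offset 3. INVALID
Stream 4: error at byte offset 0. INVALID
Stream 5: decodes cleanly. VALID

Answer: no yes no no yes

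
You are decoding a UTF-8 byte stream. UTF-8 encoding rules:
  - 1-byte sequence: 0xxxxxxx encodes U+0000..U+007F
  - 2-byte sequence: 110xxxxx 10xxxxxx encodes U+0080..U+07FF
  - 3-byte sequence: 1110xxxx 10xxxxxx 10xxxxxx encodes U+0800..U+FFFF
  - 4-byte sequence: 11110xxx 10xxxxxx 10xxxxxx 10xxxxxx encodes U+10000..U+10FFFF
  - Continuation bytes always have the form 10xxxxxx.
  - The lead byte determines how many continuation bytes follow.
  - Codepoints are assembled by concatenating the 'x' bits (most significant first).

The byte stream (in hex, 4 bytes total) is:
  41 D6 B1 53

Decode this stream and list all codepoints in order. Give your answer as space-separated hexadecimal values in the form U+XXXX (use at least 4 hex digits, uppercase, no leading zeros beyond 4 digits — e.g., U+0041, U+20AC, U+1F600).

Byte[0]=41: 1-byte ASCII. cp=U+0041
Byte[1]=D6: 2-byte lead, need 1 cont bytes. acc=0x16
Byte[2]=B1: continuation. acc=(acc<<6)|0x31=0x5B1
Completed: cp=U+05B1 (starts at byte 1)
Byte[3]=53: 1-byte ASCII. cp=U+0053

Answer: U+0041 U+05B1 U+0053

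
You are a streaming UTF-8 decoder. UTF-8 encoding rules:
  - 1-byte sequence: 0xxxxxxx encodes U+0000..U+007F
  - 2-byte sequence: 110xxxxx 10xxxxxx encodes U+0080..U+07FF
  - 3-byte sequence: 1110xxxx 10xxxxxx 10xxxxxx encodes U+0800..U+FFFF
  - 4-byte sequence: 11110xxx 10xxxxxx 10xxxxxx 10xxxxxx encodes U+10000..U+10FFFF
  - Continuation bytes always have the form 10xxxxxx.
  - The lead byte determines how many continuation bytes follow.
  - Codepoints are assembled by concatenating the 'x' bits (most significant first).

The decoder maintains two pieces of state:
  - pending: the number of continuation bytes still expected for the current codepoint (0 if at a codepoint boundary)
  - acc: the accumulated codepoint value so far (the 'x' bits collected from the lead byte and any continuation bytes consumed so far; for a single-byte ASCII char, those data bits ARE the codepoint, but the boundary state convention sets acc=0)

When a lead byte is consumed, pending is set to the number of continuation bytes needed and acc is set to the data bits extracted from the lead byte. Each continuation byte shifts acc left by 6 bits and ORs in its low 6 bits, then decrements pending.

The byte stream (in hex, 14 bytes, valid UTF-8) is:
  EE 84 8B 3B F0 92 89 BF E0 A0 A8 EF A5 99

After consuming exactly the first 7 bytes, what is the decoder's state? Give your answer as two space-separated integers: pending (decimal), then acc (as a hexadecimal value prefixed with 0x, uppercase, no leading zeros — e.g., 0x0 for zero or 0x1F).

Byte[0]=EE: 3-byte lead. pending=2, acc=0xE
Byte[1]=84: continuation. acc=(acc<<6)|0x04=0x384, pending=1
Byte[2]=8B: continuation. acc=(acc<<6)|0x0B=0xE10B, pending=0
Byte[3]=3B: 1-byte. pending=0, acc=0x0
Byte[4]=F0: 4-byte lead. pending=3, acc=0x0
Byte[5]=92: continuation. acc=(acc<<6)|0x12=0x12, pending=2
Byte[6]=89: continuation. acc=(acc<<6)|0x09=0x489, pending=1

Answer: 1 0x489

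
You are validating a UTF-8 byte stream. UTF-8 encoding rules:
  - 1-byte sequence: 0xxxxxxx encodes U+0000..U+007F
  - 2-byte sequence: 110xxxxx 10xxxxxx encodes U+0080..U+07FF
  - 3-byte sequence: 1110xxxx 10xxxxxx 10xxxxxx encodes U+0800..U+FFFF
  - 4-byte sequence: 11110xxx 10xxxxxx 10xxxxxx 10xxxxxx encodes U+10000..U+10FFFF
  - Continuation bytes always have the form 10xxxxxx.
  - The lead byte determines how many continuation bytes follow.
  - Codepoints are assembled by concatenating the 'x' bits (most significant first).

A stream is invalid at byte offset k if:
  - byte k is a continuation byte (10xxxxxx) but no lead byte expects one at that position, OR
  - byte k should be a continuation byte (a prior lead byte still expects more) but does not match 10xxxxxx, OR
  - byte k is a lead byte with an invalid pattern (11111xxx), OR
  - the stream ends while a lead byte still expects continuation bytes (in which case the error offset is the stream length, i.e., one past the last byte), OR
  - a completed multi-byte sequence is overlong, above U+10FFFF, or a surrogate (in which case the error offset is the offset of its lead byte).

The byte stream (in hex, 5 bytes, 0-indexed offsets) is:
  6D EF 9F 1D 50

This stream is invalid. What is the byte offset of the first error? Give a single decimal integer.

Byte[0]=6D: 1-byte ASCII. cp=U+006D
Byte[1]=EF: 3-byte lead, need 2 cont bytes. acc=0xF
Byte[2]=9F: continuation. acc=(acc<<6)|0x1F=0x3DF
Byte[3]=1D: expected 10xxxxxx continuation. INVALID

Answer: 3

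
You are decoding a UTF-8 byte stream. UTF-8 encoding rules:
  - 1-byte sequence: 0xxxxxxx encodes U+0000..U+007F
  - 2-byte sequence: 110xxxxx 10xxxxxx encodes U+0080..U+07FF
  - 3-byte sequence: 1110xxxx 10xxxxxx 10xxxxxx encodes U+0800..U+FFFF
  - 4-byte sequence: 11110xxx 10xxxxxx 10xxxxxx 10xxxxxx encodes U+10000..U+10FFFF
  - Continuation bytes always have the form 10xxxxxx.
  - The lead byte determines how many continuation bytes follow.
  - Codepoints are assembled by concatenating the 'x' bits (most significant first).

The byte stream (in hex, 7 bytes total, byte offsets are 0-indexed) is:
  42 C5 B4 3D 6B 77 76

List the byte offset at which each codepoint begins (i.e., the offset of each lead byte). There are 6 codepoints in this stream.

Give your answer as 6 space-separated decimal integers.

Byte[0]=42: 1-byte ASCII. cp=U+0042
Byte[1]=C5: 2-byte lead, need 1 cont bytes. acc=0x5
Byte[2]=B4: continuation. acc=(acc<<6)|0x34=0x174
Completed: cp=U+0174 (starts at byte 1)
Byte[3]=3D: 1-byte ASCII. cp=U+003D
Byte[4]=6B: 1-byte ASCII. cp=U+006B
Byte[5]=77: 1-byte ASCII. cp=U+0077
Byte[6]=76: 1-byte ASCII. cp=U+0076

Answer: 0 1 3 4 5 6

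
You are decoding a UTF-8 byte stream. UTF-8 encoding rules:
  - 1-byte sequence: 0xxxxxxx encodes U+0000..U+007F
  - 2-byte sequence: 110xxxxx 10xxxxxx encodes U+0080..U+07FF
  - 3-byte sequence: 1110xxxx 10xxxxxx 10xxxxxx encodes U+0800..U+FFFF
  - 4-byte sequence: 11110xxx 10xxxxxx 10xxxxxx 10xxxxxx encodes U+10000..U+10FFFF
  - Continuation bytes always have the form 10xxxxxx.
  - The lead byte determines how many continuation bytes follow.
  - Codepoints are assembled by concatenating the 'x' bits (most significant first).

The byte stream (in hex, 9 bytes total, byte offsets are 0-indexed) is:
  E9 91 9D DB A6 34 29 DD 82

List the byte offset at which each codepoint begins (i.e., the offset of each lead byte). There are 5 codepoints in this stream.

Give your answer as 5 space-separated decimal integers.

Byte[0]=E9: 3-byte lead, need 2 cont bytes. acc=0x9
Byte[1]=91: continuation. acc=(acc<<6)|0x11=0x251
Byte[2]=9D: continuation. acc=(acc<<6)|0x1D=0x945D
Completed: cp=U+945D (starts at byte 0)
Byte[3]=DB: 2-byte lead, need 1 cont bytes. acc=0x1B
Byte[4]=A6: continuation. acc=(acc<<6)|0x26=0x6E6
Completed: cp=U+06E6 (starts at byte 3)
Byte[5]=34: 1-byte ASCII. cp=U+0034
Byte[6]=29: 1-byte ASCII. cp=U+0029
Byte[7]=DD: 2-byte lead, need 1 cont bytes. acc=0x1D
Byte[8]=82: continuation. acc=(acc<<6)|0x02=0x742
Completed: cp=U+0742 (starts at byte 7)

Answer: 0 3 5 6 7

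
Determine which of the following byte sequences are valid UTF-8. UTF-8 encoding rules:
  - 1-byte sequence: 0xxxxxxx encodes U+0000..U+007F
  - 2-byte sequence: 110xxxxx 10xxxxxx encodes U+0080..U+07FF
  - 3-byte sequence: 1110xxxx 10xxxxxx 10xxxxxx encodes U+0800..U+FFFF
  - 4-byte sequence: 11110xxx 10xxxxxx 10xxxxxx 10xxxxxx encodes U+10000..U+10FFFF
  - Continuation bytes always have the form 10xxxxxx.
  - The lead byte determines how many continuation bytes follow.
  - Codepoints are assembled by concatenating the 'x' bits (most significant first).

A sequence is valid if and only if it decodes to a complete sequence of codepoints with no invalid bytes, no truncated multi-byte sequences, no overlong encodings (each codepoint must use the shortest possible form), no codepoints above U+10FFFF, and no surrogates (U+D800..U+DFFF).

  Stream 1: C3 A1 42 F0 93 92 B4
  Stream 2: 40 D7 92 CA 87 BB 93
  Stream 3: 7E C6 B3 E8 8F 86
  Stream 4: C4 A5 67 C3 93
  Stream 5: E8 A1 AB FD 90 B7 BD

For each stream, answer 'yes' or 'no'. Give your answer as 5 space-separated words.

Stream 1: decodes cleanly. VALID
Stream 2: error at byte offset 5. INVALID
Stream 3: decodes cleanly. VALID
Stream 4: decodes cleanly. VALID
Stream 5: error at byte offset 3. INVALID

Answer: yes no yes yes no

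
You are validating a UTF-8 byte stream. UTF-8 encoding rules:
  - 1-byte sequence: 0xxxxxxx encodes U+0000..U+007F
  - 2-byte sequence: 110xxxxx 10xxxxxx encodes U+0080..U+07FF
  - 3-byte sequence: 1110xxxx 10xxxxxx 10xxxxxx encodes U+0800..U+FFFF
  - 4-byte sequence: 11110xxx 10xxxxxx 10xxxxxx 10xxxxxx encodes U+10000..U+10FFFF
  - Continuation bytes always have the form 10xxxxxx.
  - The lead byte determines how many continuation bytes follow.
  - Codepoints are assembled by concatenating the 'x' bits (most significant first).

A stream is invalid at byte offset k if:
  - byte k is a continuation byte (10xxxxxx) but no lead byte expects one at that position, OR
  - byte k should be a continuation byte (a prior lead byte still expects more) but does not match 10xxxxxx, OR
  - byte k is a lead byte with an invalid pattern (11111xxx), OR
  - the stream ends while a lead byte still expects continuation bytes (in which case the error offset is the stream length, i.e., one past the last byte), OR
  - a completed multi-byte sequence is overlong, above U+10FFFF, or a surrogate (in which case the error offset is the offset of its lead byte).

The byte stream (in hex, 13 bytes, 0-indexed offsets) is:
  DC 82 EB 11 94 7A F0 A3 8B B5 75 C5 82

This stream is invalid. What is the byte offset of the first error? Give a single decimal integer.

Answer: 3

Derivation:
Byte[0]=DC: 2-byte lead, need 1 cont bytes. acc=0x1C
Byte[1]=82: continuation. acc=(acc<<6)|0x02=0x702
Completed: cp=U+0702 (starts at byte 0)
Byte[2]=EB: 3-byte lead, need 2 cont bytes. acc=0xB
Byte[3]=11: expected 10xxxxxx continuation. INVALID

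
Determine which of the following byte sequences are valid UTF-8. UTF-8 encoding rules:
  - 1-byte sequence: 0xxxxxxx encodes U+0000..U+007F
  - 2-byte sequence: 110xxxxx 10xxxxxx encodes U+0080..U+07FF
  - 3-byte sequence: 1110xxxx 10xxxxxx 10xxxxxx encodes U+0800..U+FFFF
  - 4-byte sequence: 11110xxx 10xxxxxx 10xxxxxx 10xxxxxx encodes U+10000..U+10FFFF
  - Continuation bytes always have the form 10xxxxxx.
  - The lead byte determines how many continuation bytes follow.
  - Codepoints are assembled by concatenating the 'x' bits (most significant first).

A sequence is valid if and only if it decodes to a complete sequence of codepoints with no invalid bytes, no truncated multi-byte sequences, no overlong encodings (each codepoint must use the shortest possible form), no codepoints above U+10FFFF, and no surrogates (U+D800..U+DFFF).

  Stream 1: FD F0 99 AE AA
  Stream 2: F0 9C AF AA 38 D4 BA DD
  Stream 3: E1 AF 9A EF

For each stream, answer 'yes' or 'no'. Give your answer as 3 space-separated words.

Stream 1: error at byte offset 0. INVALID
Stream 2: error at byte offset 8. INVALID
Stream 3: error at byte offset 4. INVALID

Answer: no no no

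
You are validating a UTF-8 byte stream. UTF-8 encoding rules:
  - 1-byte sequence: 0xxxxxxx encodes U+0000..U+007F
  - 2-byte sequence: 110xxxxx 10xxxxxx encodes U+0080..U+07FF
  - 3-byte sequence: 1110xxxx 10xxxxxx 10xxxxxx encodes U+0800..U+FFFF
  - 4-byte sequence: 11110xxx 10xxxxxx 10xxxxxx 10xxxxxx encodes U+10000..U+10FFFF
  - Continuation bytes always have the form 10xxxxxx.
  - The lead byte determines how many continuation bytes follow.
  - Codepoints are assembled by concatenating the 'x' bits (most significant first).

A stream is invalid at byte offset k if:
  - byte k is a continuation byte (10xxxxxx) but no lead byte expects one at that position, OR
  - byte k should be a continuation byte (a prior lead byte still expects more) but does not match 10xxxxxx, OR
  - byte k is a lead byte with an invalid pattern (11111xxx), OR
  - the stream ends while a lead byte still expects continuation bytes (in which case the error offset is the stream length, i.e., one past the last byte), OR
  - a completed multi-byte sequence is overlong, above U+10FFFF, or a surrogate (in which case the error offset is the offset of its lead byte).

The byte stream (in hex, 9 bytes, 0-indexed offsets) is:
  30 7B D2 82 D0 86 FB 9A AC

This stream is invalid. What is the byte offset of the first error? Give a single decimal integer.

Byte[0]=30: 1-byte ASCII. cp=U+0030
Byte[1]=7B: 1-byte ASCII. cp=U+007B
Byte[2]=D2: 2-byte lead, need 1 cont bytes. acc=0x12
Byte[3]=82: continuation. acc=(acc<<6)|0x02=0x482
Completed: cp=U+0482 (starts at byte 2)
Byte[4]=D0: 2-byte lead, need 1 cont bytes. acc=0x10
Byte[5]=86: continuation. acc=(acc<<6)|0x06=0x406
Completed: cp=U+0406 (starts at byte 4)
Byte[6]=FB: INVALID lead byte (not 0xxx/110x/1110/11110)

Answer: 6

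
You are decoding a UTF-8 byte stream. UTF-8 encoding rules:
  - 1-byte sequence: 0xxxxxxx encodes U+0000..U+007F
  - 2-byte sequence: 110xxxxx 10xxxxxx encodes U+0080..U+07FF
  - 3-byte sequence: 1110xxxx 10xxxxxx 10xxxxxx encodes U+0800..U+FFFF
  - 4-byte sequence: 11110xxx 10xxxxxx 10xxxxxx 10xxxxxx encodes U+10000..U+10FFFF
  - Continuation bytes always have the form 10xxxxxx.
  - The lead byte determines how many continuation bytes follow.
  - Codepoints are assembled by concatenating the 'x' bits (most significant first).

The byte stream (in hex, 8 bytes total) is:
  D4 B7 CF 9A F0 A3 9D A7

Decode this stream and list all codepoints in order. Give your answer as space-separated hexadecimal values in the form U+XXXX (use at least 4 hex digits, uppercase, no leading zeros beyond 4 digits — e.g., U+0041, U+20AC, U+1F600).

Byte[0]=D4: 2-byte lead, need 1 cont bytes. acc=0x14
Byte[1]=B7: continuation. acc=(acc<<6)|0x37=0x537
Completed: cp=U+0537 (starts at byte 0)
Byte[2]=CF: 2-byte lead, need 1 cont bytes. acc=0xF
Byte[3]=9A: continuation. acc=(acc<<6)|0x1A=0x3DA
Completed: cp=U+03DA (starts at byte 2)
Byte[4]=F0: 4-byte lead, need 3 cont bytes. acc=0x0
Byte[5]=A3: continuation. acc=(acc<<6)|0x23=0x23
Byte[6]=9D: continuation. acc=(acc<<6)|0x1D=0x8DD
Byte[7]=A7: continuation. acc=(acc<<6)|0x27=0x23767
Completed: cp=U+23767 (starts at byte 4)

Answer: U+0537 U+03DA U+23767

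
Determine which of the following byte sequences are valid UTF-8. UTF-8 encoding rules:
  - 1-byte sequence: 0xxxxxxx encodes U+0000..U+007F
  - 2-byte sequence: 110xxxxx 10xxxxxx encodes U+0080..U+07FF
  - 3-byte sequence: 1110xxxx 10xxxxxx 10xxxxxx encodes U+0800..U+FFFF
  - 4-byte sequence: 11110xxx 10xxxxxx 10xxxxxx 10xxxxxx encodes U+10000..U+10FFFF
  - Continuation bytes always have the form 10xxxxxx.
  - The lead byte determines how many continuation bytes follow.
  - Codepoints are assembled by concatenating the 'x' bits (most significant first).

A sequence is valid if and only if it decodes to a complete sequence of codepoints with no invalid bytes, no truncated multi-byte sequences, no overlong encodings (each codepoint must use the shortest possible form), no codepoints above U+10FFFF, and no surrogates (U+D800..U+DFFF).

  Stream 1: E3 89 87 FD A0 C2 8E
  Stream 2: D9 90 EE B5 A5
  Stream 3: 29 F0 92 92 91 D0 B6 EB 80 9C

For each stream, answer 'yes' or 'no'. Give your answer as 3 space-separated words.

Answer: no yes yes

Derivation:
Stream 1: error at byte offset 3. INVALID
Stream 2: decodes cleanly. VALID
Stream 3: decodes cleanly. VALID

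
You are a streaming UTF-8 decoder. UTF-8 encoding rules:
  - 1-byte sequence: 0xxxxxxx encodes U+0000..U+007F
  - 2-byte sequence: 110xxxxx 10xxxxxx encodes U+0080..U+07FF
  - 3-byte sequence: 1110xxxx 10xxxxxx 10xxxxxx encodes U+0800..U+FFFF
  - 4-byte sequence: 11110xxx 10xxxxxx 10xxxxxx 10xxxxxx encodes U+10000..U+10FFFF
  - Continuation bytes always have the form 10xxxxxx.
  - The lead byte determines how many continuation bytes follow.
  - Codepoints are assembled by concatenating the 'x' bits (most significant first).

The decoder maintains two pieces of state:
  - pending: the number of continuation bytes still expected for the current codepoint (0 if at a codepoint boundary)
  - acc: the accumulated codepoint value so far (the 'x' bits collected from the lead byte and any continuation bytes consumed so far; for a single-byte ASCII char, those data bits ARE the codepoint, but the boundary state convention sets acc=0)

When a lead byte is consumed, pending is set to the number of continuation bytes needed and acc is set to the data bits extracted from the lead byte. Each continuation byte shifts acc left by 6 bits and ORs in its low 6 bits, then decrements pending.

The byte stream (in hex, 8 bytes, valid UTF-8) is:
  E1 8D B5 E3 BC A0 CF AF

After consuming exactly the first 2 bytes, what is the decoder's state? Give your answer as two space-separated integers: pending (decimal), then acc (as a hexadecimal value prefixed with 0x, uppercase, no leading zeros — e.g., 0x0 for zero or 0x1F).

Byte[0]=E1: 3-byte lead. pending=2, acc=0x1
Byte[1]=8D: continuation. acc=(acc<<6)|0x0D=0x4D, pending=1

Answer: 1 0x4D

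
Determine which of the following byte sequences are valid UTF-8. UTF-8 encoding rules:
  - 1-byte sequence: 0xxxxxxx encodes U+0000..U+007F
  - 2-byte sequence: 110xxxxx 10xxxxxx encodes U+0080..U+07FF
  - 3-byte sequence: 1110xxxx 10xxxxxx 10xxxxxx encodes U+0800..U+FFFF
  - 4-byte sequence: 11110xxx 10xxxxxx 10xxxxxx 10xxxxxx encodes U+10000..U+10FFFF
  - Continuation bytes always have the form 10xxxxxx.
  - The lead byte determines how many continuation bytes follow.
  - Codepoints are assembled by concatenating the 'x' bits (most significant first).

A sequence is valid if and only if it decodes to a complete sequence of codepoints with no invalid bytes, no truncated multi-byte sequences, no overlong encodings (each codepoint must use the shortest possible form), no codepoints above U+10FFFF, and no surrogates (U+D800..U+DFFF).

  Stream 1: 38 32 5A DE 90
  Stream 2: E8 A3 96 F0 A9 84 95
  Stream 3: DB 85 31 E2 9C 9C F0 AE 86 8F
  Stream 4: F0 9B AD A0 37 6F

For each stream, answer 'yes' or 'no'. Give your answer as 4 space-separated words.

Answer: yes yes yes yes

Derivation:
Stream 1: decodes cleanly. VALID
Stream 2: decodes cleanly. VALID
Stream 3: decodes cleanly. VALID
Stream 4: decodes cleanly. VALID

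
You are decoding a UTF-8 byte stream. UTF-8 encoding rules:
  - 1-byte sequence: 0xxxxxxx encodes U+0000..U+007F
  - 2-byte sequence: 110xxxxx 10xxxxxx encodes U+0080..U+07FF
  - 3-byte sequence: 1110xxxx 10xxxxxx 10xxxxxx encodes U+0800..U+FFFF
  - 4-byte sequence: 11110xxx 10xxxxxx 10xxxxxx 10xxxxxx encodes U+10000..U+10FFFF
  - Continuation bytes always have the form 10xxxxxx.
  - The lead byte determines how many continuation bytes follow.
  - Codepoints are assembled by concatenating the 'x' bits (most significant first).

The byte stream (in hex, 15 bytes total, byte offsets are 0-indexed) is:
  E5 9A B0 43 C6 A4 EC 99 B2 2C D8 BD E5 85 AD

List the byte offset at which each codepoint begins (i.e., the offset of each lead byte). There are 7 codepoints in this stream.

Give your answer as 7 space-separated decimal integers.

Answer: 0 3 4 6 9 10 12

Derivation:
Byte[0]=E5: 3-byte lead, need 2 cont bytes. acc=0x5
Byte[1]=9A: continuation. acc=(acc<<6)|0x1A=0x15A
Byte[2]=B0: continuation. acc=(acc<<6)|0x30=0x56B0
Completed: cp=U+56B0 (starts at byte 0)
Byte[3]=43: 1-byte ASCII. cp=U+0043
Byte[4]=C6: 2-byte lead, need 1 cont bytes. acc=0x6
Byte[5]=A4: continuation. acc=(acc<<6)|0x24=0x1A4
Completed: cp=U+01A4 (starts at byte 4)
Byte[6]=EC: 3-byte lead, need 2 cont bytes. acc=0xC
Byte[7]=99: continuation. acc=(acc<<6)|0x19=0x319
Byte[8]=B2: continuation. acc=(acc<<6)|0x32=0xC672
Completed: cp=U+C672 (starts at byte 6)
Byte[9]=2C: 1-byte ASCII. cp=U+002C
Byte[10]=D8: 2-byte lead, need 1 cont bytes. acc=0x18
Byte[11]=BD: continuation. acc=(acc<<6)|0x3D=0x63D
Completed: cp=U+063D (starts at byte 10)
Byte[12]=E5: 3-byte lead, need 2 cont bytes. acc=0x5
Byte[13]=85: continuation. acc=(acc<<6)|0x05=0x145
Byte[14]=AD: continuation. acc=(acc<<6)|0x2D=0x516D
Completed: cp=U+516D (starts at byte 12)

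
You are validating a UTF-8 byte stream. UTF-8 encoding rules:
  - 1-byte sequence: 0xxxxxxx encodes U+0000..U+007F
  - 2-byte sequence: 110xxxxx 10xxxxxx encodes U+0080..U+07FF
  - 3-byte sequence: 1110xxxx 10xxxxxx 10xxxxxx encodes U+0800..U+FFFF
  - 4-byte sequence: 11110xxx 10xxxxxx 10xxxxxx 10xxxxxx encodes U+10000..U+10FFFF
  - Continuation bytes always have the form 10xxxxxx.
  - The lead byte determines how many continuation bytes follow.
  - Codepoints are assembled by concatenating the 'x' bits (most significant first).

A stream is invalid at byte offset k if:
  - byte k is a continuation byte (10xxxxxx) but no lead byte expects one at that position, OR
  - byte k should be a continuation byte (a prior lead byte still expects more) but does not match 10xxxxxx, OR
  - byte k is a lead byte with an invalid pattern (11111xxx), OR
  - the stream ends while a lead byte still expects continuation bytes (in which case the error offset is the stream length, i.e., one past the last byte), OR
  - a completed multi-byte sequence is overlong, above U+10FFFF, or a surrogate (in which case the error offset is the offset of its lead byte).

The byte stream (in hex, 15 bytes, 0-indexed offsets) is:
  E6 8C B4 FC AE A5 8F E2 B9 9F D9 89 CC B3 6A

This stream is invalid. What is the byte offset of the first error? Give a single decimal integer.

Byte[0]=E6: 3-byte lead, need 2 cont bytes. acc=0x6
Byte[1]=8C: continuation. acc=(acc<<6)|0x0C=0x18C
Byte[2]=B4: continuation. acc=(acc<<6)|0x34=0x6334
Completed: cp=U+6334 (starts at byte 0)
Byte[3]=FC: INVALID lead byte (not 0xxx/110x/1110/11110)

Answer: 3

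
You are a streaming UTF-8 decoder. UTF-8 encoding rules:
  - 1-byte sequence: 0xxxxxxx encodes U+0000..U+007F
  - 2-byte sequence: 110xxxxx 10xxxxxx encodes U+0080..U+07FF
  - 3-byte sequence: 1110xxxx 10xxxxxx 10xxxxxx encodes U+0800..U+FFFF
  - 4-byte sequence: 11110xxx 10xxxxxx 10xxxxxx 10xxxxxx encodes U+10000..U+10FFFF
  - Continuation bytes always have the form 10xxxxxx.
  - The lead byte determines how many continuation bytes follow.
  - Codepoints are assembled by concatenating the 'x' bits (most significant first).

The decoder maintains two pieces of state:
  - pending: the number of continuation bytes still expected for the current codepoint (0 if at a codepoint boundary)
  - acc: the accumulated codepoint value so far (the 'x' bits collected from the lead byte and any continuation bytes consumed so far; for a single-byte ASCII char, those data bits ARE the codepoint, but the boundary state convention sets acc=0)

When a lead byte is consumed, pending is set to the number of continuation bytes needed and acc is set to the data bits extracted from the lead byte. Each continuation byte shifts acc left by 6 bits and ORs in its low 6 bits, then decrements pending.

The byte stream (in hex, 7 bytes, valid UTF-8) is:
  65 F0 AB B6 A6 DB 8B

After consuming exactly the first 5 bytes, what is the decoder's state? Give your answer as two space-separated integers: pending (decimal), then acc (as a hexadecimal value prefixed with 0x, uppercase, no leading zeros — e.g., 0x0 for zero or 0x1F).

Answer: 0 0x2BDA6

Derivation:
Byte[0]=65: 1-byte. pending=0, acc=0x0
Byte[1]=F0: 4-byte lead. pending=3, acc=0x0
Byte[2]=AB: continuation. acc=(acc<<6)|0x2B=0x2B, pending=2
Byte[3]=B6: continuation. acc=(acc<<6)|0x36=0xAF6, pending=1
Byte[4]=A6: continuation. acc=(acc<<6)|0x26=0x2BDA6, pending=0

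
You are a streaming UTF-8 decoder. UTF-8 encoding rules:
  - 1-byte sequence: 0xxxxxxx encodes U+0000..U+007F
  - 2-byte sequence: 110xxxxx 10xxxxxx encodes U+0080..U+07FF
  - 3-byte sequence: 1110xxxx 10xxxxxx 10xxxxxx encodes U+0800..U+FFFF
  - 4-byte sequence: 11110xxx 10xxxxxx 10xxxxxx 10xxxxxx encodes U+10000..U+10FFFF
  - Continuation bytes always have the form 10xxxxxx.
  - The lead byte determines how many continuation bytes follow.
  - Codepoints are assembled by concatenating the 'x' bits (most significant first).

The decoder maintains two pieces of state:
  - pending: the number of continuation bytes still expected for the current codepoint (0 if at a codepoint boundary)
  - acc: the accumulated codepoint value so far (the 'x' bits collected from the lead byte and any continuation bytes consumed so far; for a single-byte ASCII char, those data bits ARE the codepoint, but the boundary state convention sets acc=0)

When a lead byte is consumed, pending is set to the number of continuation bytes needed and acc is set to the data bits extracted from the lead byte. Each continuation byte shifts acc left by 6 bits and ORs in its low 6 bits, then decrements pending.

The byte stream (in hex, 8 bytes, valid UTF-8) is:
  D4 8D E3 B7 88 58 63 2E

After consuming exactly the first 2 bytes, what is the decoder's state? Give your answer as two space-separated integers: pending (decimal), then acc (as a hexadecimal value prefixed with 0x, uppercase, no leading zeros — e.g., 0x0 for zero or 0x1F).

Byte[0]=D4: 2-byte lead. pending=1, acc=0x14
Byte[1]=8D: continuation. acc=(acc<<6)|0x0D=0x50D, pending=0

Answer: 0 0x50D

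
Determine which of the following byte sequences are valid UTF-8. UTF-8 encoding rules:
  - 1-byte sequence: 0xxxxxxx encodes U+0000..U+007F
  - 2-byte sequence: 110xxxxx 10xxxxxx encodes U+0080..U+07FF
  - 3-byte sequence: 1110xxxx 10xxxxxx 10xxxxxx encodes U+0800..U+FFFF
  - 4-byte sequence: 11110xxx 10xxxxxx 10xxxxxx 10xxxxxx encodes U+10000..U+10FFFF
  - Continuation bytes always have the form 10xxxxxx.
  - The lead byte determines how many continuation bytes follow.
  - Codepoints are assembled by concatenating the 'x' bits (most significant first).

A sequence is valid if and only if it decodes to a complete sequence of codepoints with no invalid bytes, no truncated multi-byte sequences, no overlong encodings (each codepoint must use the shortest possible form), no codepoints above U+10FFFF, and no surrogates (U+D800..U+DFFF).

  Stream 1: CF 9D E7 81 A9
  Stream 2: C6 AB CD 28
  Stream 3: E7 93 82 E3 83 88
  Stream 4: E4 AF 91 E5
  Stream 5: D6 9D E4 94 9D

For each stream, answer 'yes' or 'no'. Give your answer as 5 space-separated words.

Stream 1: decodes cleanly. VALID
Stream 2: error at byte offset 3. INVALID
Stream 3: decodes cleanly. VALID
Stream 4: error at byte offset 4. INVALID
Stream 5: decodes cleanly. VALID

Answer: yes no yes no yes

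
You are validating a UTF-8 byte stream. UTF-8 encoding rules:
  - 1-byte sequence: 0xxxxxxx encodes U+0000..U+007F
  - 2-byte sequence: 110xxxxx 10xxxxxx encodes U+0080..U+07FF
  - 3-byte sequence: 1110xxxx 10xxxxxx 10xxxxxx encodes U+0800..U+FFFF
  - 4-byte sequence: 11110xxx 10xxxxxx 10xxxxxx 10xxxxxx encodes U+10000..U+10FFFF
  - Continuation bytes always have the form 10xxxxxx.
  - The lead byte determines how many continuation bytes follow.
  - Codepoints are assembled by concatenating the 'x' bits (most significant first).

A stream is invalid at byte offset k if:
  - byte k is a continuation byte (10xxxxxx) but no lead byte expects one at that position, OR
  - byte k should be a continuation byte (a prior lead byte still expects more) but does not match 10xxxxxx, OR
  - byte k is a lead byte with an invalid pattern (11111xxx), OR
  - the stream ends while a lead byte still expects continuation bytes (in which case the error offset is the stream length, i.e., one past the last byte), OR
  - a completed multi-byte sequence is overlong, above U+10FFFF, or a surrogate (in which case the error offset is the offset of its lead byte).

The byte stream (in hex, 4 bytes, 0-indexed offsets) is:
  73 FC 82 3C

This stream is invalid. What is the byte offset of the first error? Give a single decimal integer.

Byte[0]=73: 1-byte ASCII. cp=U+0073
Byte[1]=FC: INVALID lead byte (not 0xxx/110x/1110/11110)

Answer: 1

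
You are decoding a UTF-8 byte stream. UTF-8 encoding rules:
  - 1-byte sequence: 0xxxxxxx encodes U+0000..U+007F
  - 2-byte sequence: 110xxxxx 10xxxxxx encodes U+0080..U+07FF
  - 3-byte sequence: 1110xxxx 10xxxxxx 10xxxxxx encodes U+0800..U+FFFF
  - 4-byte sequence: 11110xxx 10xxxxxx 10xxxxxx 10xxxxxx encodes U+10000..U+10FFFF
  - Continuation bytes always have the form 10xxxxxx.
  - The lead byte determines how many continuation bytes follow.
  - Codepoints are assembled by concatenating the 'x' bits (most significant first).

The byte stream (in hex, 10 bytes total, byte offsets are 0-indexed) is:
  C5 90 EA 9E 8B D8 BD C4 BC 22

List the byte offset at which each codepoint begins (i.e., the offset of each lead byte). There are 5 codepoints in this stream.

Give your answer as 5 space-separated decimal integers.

Byte[0]=C5: 2-byte lead, need 1 cont bytes. acc=0x5
Byte[1]=90: continuation. acc=(acc<<6)|0x10=0x150
Completed: cp=U+0150 (starts at byte 0)
Byte[2]=EA: 3-byte lead, need 2 cont bytes. acc=0xA
Byte[3]=9E: continuation. acc=(acc<<6)|0x1E=0x29E
Byte[4]=8B: continuation. acc=(acc<<6)|0x0B=0xA78B
Completed: cp=U+A78B (starts at byte 2)
Byte[5]=D8: 2-byte lead, need 1 cont bytes. acc=0x18
Byte[6]=BD: continuation. acc=(acc<<6)|0x3D=0x63D
Completed: cp=U+063D (starts at byte 5)
Byte[7]=C4: 2-byte lead, need 1 cont bytes. acc=0x4
Byte[8]=BC: continuation. acc=(acc<<6)|0x3C=0x13C
Completed: cp=U+013C (starts at byte 7)
Byte[9]=22: 1-byte ASCII. cp=U+0022

Answer: 0 2 5 7 9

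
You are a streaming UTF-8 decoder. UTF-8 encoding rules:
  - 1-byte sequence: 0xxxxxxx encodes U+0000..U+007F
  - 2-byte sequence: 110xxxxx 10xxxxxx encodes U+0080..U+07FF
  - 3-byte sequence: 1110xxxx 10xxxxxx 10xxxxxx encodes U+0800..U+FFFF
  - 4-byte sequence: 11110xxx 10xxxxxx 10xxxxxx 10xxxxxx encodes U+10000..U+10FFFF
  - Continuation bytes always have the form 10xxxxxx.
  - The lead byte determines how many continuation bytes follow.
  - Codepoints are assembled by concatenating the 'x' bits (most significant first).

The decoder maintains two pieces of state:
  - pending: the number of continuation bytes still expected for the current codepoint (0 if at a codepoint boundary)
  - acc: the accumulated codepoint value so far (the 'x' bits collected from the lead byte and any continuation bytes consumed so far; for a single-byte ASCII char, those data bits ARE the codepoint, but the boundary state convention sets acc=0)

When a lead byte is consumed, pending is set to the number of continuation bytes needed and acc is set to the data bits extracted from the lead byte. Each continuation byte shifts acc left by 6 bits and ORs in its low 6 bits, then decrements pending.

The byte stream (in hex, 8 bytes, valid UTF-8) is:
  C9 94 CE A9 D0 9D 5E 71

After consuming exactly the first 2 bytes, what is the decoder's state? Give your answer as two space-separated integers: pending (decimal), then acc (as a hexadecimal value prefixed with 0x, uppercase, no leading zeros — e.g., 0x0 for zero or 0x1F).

Answer: 0 0x254

Derivation:
Byte[0]=C9: 2-byte lead. pending=1, acc=0x9
Byte[1]=94: continuation. acc=(acc<<6)|0x14=0x254, pending=0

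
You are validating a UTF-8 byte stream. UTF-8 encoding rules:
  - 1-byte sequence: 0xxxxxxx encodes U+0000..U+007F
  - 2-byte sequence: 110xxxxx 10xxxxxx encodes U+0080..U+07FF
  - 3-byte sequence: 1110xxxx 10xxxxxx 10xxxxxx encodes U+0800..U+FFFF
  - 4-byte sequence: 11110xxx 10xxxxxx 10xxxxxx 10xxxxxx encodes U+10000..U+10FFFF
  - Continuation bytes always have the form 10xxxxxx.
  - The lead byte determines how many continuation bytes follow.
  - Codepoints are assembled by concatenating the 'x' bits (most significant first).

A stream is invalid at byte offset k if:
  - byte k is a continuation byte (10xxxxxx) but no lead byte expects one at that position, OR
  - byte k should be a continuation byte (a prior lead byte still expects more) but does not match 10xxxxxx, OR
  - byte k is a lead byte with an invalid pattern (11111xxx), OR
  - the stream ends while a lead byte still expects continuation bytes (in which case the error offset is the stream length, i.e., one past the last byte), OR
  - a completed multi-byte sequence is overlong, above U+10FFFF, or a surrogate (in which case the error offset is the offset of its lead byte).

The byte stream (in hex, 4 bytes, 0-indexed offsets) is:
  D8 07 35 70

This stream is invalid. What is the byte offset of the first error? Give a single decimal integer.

Byte[0]=D8: 2-byte lead, need 1 cont bytes. acc=0x18
Byte[1]=07: expected 10xxxxxx continuation. INVALID

Answer: 1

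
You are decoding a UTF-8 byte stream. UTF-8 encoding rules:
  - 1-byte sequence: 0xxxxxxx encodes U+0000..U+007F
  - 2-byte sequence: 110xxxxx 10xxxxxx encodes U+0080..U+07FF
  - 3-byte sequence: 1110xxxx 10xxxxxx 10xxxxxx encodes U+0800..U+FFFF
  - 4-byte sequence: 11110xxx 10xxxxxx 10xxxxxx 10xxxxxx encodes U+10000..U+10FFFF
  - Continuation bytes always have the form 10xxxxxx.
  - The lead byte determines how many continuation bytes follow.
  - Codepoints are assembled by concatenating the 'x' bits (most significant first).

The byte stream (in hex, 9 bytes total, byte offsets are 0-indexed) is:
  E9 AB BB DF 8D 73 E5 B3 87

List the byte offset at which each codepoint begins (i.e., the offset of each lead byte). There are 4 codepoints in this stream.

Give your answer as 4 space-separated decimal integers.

Byte[0]=E9: 3-byte lead, need 2 cont bytes. acc=0x9
Byte[1]=AB: continuation. acc=(acc<<6)|0x2B=0x26B
Byte[2]=BB: continuation. acc=(acc<<6)|0x3B=0x9AFB
Completed: cp=U+9AFB (starts at byte 0)
Byte[3]=DF: 2-byte lead, need 1 cont bytes. acc=0x1F
Byte[4]=8D: continuation. acc=(acc<<6)|0x0D=0x7CD
Completed: cp=U+07CD (starts at byte 3)
Byte[5]=73: 1-byte ASCII. cp=U+0073
Byte[6]=E5: 3-byte lead, need 2 cont bytes. acc=0x5
Byte[7]=B3: continuation. acc=(acc<<6)|0x33=0x173
Byte[8]=87: continuation. acc=(acc<<6)|0x07=0x5CC7
Completed: cp=U+5CC7 (starts at byte 6)

Answer: 0 3 5 6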